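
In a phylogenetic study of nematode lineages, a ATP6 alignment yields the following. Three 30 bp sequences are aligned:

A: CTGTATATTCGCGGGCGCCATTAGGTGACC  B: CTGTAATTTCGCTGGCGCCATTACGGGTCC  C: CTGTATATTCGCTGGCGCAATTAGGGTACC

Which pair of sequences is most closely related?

A and C

A–B: 6/30 differ, p = 0.200, d = 0.233.
A–C: 4/30 differ, p = 0.133, d = 0.147.
B–C: 6/30 differ, p = 0.200, d = 0.233.
The smallest distance is between A and C.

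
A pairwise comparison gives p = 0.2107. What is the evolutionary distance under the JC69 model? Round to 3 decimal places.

0.247

d = −(3/4) ln(1 − 4p/3) = −0.75 ln(1 − 0.280933) = −0.75 ln(0.719067)
  = −0.75 × (-0.329801) = 0.247351 substitutions/site.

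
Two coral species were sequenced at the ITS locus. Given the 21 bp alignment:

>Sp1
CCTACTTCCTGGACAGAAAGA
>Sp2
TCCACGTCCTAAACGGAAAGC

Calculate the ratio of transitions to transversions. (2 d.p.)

Transitions are A↔G and C↔T; transversions are all other mismatches.
Transitions: 5. Transversions: 2.
R = 5/2 = 2.50.

2.50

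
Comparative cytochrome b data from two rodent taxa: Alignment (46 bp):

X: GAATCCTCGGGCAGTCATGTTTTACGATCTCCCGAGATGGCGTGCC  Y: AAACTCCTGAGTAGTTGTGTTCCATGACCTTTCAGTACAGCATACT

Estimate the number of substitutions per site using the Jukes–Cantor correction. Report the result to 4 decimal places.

0.8240

The sequences differ at 23 of 46 sites, so p = 23/46 = 0.5.
d = −(3/4) ln(1 − 4p/3) = −0.75 ln(1 − 0.666667) = −0.75 ln(0.333333)
  = −0.75 × (-1.098613) = 0.823960 substitutions/site.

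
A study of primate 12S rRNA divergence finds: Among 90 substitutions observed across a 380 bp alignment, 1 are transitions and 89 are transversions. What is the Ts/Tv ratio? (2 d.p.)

R = 1/89 = 0.011235… ≈ 0.01 (to 2 d.p.).

0.01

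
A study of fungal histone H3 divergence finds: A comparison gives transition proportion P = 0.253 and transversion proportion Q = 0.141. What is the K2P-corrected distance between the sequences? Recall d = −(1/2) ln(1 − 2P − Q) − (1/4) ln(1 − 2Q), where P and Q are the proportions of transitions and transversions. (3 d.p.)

Under the Kimura two-parameter model, d = −½ ln(1 − 2P − Q) − ¼ ln(1 − 2Q).
1 − 2P − Q = 0.353, giving −½ ln(0.353) = 0.520644.
1 − 2Q = 0.718, giving −¼ ln(0.718) = 0.082821.
d = 0.520644 + 0.082821 = 0.603465.

0.603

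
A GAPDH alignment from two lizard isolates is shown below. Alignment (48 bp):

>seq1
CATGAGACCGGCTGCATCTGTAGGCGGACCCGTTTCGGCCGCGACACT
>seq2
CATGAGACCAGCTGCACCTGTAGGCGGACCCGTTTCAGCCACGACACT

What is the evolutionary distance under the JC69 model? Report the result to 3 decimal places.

0.088

The sequences differ at 4 of 48 sites (10, 17, 37, 41), so p = 4/48 ≈ 0.083333.
d = −(3/4) ln(1 − 4p/3) = −0.75 ln(1 − 0.111111) = −0.75 ln(0.888889)
  = −0.75 × (-0.117783) = 0.088337 substitutions/site.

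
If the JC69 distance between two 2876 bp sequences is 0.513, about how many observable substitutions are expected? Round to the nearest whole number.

Invert JC69: p = (3/4)(1 − e^(−4d/3)) = 0.75 × (1 − e^(-0.684)) = 0.75 × (1 − 0.504595) = 0.371554.
Expected differing sites = pL ≈ 0.371554 × 2876 = 1068.589304 ≈ 1069.

1069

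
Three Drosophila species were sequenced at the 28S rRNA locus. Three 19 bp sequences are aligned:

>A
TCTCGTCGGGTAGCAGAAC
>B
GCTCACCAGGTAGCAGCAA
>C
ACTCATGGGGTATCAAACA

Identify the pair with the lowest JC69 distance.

A and B

A–B: 6/19 differ, p = 0.316, d = 0.410.
A–C: 7/19 differ, p = 0.368, d = 0.507.
B–C: 8/19 differ, p = 0.421, d = 0.618.
The smallest distance is between A and B.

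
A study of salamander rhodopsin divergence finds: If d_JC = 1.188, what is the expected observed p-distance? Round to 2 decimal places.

0.60

p = (3/4)(1 − e^(−4d/3)) = 0.75 × (1 − e^(-1.584)) = 0.75 × (1 − 0.205153) = 0.596135.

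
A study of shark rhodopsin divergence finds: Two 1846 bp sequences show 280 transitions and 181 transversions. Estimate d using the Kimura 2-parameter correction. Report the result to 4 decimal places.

P = 280/1846 ≈ 0.151679 and Q = 181/1846 ≈ 0.09805.
Under the Kimura two-parameter model, d = −½ ln(1 − 2P − Q) − ¼ ln(1 − 2Q).
1 − 2P − Q = 0.598592, giving −½ ln(0.598592) = 0.256588.
1 − 2Q = 0.8039, giving −¼ ln(0.8039) = 0.054570.
d = 0.256588 + 0.054570 = 0.311158.

0.3112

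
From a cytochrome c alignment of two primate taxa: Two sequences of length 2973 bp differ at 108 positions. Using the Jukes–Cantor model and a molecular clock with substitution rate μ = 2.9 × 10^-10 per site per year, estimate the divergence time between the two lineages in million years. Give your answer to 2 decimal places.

p = 108/2973 ≈ 0.036327.
d = −(3/4) ln(1 − 4p/3) = −0.75 ln(1 − 0.048436) = −0.75 ln(0.951564)
  = −0.75 × (-0.049648) = 0.037236 substitutions/site.
Under a molecular clock d = 2μt, so t = d/(2μ) = 0.037236 / (2 × 2.9 × 10^-10) = 64.20 million years.

64.20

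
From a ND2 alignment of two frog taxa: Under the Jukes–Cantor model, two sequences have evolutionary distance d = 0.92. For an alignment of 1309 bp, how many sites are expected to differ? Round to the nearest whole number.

Invert JC69: p = (3/4)(1 − e^(−4d/3)) = 0.75 × (1 − e^(-1.226667)) = 0.75 × (1 − 0.293268) = 0.530049.
Expected differing sites = pL ≈ 0.530049 × 1309 = 693.834141 ≈ 694.

694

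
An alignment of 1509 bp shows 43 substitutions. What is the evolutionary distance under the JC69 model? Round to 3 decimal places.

0.029

p = 43/1509 ≈ 0.028496.
d = −(3/4) ln(1 − 4p/3) = −0.75 ln(1 − 0.037995) = −0.75 ln(0.962005)
  = −0.75 × (-0.038736) = 0.029052 substitutions/site.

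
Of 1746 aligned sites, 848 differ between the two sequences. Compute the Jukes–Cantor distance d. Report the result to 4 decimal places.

p = 848/1746 ≈ 0.485682.
d = −(3/4) ln(1 − 4p/3) = −0.75 ln(1 − 0.647576) = −0.75 ln(0.352424)
  = −0.75 × (-1.042920) = 0.782190 substitutions/site.

0.7822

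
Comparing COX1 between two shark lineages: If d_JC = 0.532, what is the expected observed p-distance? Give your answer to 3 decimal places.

p = (3/4)(1 − e^(−4d/3)) = 0.75 × (1 − e^(-0.709333)) = 0.75 × (1 − 0.491972) = 0.381021.

0.381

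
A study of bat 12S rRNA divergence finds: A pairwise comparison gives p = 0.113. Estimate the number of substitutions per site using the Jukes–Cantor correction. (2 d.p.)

d = −(3/4) ln(1 − 4p/3) = −0.75 ln(1 − 0.150667) = −0.75 ln(0.849333)
  = −0.75 × (-0.163304) = 0.122478 substitutions/site.

0.12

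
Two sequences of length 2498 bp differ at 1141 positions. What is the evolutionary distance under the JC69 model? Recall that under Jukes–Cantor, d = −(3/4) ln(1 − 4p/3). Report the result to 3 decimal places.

0.704

p = 1141/2498 ≈ 0.456765.
d = −(3/4) ln(1 − 4p/3) = −0.75 ln(1 − 0.60902) = −0.75 ln(0.39098)
  = −0.75 × (-0.939099) = 0.704324 substitutions/site.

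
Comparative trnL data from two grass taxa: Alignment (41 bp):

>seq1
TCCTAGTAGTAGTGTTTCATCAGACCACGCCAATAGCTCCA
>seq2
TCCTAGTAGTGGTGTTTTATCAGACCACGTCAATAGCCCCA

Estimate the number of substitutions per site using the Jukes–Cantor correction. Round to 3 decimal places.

The sequences differ at 4 of 41 sites (11, 18, 30, 38), so p = 4/41 ≈ 0.097561.
d = −(3/4) ln(1 − 4p/3) = −0.75 ln(1 − 0.130081) = −0.75 ln(0.869919)
  = −0.75 × (-0.139355) = 0.104516 substitutions/site.

0.105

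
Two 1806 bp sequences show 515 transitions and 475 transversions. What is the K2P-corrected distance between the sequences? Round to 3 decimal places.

1.083

P = 515/1806 ≈ 0.285161 and Q = 475/1806 ≈ 0.263012.
Under the Kimura two-parameter model, d = −½ ln(1 − 2P − Q) − ¼ ln(1 − 2Q).
1 − 2P − Q = 0.166666, giving −½ ln(0.166666) = 0.895882.
1 − 2Q = 0.473976, giving −¼ ln(0.473976) = 0.186650.
d = 0.895882 + 0.186650 = 1.082532.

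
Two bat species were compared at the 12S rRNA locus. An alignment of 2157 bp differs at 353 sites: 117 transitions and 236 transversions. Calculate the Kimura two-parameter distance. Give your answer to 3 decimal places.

0.185

P = 117/2157 ≈ 0.054242 and Q = 236/2157 ≈ 0.109411.
Under the Kimura two-parameter model, d = −½ ln(1 − 2P − Q) − ¼ ln(1 − 2Q).
1 − 2P − Q = 0.782105, giving −½ ln(0.782105) = 0.122883.
1 − 2Q = 0.781178, giving −¼ ln(0.781178) = 0.061738.
d = 0.122883 + 0.061738 = 0.184621.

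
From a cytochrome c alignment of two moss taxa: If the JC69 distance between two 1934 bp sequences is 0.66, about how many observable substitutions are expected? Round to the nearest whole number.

849

Invert JC69: p = (3/4)(1 − e^(−4d/3)) = 0.75 × (1 − e^(-0.88)) = 0.75 × (1 − 0.414783) = 0.438913.
Expected differing sites = pL ≈ 0.438913 × 1934 = 848.857742 ≈ 849.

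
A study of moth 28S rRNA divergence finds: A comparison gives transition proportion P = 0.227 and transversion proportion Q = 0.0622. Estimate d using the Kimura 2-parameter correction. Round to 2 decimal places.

0.40

Under the Kimura two-parameter model, d = −½ ln(1 − 2P − Q) − ¼ ln(1 − 2Q).
1 − 2P − Q = 0.4838, giving −½ ln(0.4838) = 0.363042.
1 − 2Q = 0.8756, giving −¼ ln(0.8756) = 0.033211.
d = 0.363042 + 0.033211 = 0.396253.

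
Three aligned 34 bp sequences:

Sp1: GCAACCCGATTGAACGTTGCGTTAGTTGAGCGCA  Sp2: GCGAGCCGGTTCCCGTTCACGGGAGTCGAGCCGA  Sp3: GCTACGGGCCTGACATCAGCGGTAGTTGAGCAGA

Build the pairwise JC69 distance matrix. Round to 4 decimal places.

d(Sp1,Sp2) = 0.6655, d(Sp1,Sp3) = 0.5347, d(Sp2,Sp3) = 0.6655

Sp1–Sp2: 15/34 sites differ → p ≈ 0.441176, d = −0.75 ln(1 − 0.588235) = 0.665477 ≈ 0.6655.
Sp1–Sp3: 13/34 sites differ → p ≈ 0.382353, d = −0.75 ln(1 − 0.509804) = 0.534712 ≈ 0.5347.
Sp2–Sp3: 15/34 sites differ → p ≈ 0.441176, d = −0.75 ln(1 − 0.588235) = 0.665477 ≈ 0.6655.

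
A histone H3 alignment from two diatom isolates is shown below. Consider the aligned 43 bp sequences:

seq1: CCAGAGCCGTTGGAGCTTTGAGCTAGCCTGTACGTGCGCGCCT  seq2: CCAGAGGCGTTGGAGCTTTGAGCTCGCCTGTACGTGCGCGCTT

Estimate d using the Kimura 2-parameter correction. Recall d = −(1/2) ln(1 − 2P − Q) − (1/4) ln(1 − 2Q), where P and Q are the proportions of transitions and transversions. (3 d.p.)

0.073

Of 43 sites, 1 differences are transitions and 2 are transversions, so P = 1/43 ≈ 0.023256 and Q = 2/43 ≈ 0.046512.
Under the Kimura two-parameter model, d = −½ ln(1 − 2P − Q) − ¼ ln(1 − 2Q).
1 − 2P − Q = 0.906976, giving −½ ln(0.906976) = 0.048820.
1 − 2Q = 0.906976, giving −¼ ln(0.906976) = 0.024410.
d = 0.048820 + 0.024410 = 0.073230.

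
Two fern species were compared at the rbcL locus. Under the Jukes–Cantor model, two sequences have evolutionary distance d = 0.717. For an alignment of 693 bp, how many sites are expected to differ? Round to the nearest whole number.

Invert JC69: p = (3/4)(1 − e^(−4d/3)) = 0.75 × (1 − e^(-0.956)) = 0.75 × (1 − 0.384428) = 0.461679.
Expected differing sites = pL ≈ 0.461679 × 693 = 319.943547 ≈ 320.

320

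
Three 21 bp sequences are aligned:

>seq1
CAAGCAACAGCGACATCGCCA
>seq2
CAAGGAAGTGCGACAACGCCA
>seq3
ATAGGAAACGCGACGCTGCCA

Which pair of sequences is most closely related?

seq1 and seq2

seq1–seq2: 4/21 differ, p = 0.190, d = 0.220.
seq1–seq3: 8/21 differ, p = 0.381, d = 0.532.
seq2–seq3: 7/21 differ, p = 0.333, d = 0.441.
The smallest distance is between seq1 and seq2.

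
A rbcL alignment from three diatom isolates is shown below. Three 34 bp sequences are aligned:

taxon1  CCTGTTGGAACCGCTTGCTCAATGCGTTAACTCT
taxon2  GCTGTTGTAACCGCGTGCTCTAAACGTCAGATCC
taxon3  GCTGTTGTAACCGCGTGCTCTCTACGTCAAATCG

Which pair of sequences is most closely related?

taxon2 and taxon3

taxon1–taxon2: 10/34 differ, p = 0.294, d = 0.373.
taxon1–taxon3: 9/34 differ, p = 0.265, d = 0.326.
taxon2–taxon3: 4/34 differ, p = 0.118, d = 0.128.
The smallest distance is between taxon2 and taxon3.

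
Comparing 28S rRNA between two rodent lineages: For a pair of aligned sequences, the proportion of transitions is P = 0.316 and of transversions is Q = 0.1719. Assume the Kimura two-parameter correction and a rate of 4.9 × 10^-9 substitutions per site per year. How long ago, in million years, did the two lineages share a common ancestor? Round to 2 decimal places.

93.87

Under the Kimura two-parameter model, d = −½ ln(1 − 2P − Q) − ¼ ln(1 − 2Q).
1 − 2P − Q = 0.1961, giving −½ ln(0.1961) = 0.814565.
1 − 2Q = 0.6562, giving −¼ ln(0.6562) = 0.105322.
d = 0.814565 + 0.105322 = 0.919887.
Under a molecular clock d = 2μt, so t = d/(2μ) = 0.919887 / (2 × 4.9 × 10^-9) = 93.87 million years.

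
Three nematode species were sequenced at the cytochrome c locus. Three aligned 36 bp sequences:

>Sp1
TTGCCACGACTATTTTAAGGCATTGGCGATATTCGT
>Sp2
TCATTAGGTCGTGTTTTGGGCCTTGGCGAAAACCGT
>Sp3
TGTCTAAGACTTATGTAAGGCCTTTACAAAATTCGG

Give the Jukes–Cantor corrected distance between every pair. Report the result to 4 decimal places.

d(Sp1,Sp2) = 0.6082, d(Sp1,Sp3) = 0.4926, d(Sp2,Sp3) = 0.6735

Sp1–Sp2: 15/36 sites differ → p ≈ 0.416667, d = −0.75 ln(1 − 0.555556) = 0.608198 ≈ 0.6082.
Sp1–Sp3: 13/36 sites differ → p ≈ 0.361111, d = −0.75 ln(1 − 0.481481) = 0.492584 ≈ 0.4926.
Sp2–Sp3: 16/36 sites differ → p ≈ 0.444444, d = −0.75 ln(1 − 0.592592) = 0.673455 ≈ 0.6735.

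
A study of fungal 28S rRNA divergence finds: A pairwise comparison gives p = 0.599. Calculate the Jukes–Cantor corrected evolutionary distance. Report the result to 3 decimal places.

d = −(3/4) ln(1 − 4p/3) = −0.75 ln(1 − 0.798667) = −0.75 ln(0.201333)
  = −0.75 × (-1.602795) = 1.202096 substitutions/site.

1.202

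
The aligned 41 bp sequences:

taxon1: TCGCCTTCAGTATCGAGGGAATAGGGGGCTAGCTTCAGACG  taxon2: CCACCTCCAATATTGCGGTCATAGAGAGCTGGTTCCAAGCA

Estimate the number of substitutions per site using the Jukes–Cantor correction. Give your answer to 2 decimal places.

The sequences differ at 16 of 41 sites, so p = 16/41 ≈ 0.390244.
d = −(3/4) ln(1 − 4p/3) = −0.75 ln(1 − 0.520325) = −0.75 ln(0.479675)
  = −0.75 × (-0.734646) = 0.550985 substitutions/site.

0.55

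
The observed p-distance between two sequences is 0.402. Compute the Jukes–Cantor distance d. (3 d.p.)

0.576

d = −(3/4) ln(1 − 4p/3) = −0.75 ln(1 − 0.536) = −0.75 ln(0.464)
  = −0.75 × (-0.767871) = 0.575903 substitutions/site.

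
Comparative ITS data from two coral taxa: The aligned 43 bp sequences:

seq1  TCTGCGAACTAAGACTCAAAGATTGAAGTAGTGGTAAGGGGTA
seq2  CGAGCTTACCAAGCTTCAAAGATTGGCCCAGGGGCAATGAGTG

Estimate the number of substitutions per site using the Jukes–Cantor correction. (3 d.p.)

0.562

The sequences differ at 17 of 43 sites, so p = 17/43 ≈ 0.395349.
d = −(3/4) ln(1 − 4p/3) = −0.75 ln(1 − 0.527132) = −0.75 ln(0.472868)
  = −0.75 × (-0.748939) = 0.561704 substitutions/site.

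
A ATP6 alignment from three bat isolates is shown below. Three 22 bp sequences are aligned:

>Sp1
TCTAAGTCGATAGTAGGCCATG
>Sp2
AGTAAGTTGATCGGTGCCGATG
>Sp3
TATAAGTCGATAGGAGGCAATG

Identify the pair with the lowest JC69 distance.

Sp1 and Sp3

Sp1–Sp2: 8/22 differ, p = 0.364, d = 0.497.
Sp1–Sp3: 3/22 differ, p = 0.136, d = 0.151.
Sp2–Sp3: 7/22 differ, p = 0.318, d = 0.414.
The smallest distance is between Sp1 and Sp3.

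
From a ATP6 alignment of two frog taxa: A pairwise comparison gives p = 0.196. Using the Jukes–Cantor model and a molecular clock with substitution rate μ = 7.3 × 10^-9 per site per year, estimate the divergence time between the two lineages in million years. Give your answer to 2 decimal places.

d = −(3/4) ln(1 − 4p/3) = −0.75 ln(1 − 0.261333) = −0.75 ln(0.738667)
  = −0.75 × (-0.302908) = 0.227181 substitutions/site.
Under a molecular clock d = 2μt, so t = d/(2μ) = 0.227181 / (2 × 7.3 × 10^-9) = 15.56 million years.

15.56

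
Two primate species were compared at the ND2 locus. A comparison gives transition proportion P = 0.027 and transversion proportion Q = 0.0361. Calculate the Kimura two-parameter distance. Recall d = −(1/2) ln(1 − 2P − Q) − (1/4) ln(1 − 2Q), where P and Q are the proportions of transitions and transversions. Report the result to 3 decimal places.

0.066

Under the Kimura two-parameter model, d = −½ ln(1 − 2P − Q) − ¼ ln(1 − 2Q).
1 − 2P − Q = 0.9099, giving −½ ln(0.9099) = 0.047210.
1 − 2Q = 0.9278, giving −¼ ln(0.9278) = 0.018735.
d = 0.047210 + 0.018735 = 0.065945.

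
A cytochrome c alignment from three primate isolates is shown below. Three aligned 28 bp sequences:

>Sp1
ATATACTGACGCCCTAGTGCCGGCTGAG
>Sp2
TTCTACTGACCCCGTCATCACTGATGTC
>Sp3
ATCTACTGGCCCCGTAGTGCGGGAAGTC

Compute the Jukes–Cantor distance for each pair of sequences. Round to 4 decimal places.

Sp1–Sp2: 12/28 sites differ → p ≈ 0.428571, d = −0.75 ln(1 − 0.571428) = 0.635472 ≈ 0.6355.
Sp1–Sp3: 9/28 sites differ → p ≈ 0.321429, d = −0.75 ln(1 − 0.428572) = 0.419713 ≈ 0.4197.
Sp2–Sp3: 9/28 sites differ → p ≈ 0.321429, d = −0.75 ln(1 − 0.428572) = 0.419713 ≈ 0.4197.

d(Sp1,Sp2) = 0.6355, d(Sp1,Sp3) = 0.4197, d(Sp2,Sp3) = 0.4197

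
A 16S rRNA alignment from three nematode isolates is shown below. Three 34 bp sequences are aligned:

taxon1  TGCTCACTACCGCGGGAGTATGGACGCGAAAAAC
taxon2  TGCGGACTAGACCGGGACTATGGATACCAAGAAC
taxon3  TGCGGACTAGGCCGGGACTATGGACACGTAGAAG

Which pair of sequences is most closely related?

taxon1–taxon2: 10/34 differ, p = 0.294, d = 0.373.
taxon1–taxon3: 10/34 differ, p = 0.294, d = 0.373.
taxon2–taxon3: 5/34 differ, p = 0.147, d = 0.164.
The smallest distance is between taxon2 and taxon3.

taxon2 and taxon3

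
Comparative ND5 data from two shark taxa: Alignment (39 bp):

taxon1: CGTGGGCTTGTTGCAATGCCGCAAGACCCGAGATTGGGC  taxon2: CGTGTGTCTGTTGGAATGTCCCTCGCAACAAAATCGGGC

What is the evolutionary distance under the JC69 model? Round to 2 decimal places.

The sequences differ at 14 of 39 sites, so p = 14/39 ≈ 0.358974.
d = −(3/4) ln(1 − 4p/3) = −0.75 ln(1 − 0.478632) = −0.75 ln(0.521368)
  = −0.75 × (-0.651299) = 0.488474 substitutions/site.

0.49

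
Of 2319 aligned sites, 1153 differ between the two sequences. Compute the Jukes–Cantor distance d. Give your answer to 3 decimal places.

0.816

p = 1153/2319 ≈ 0.497197.
d = −(3/4) ln(1 − 4p/3) = −0.75 ln(1 − 0.662929) = −0.75 ln(0.337071)
  = −0.75 × (-1.087462) = 0.815597 substitutions/site.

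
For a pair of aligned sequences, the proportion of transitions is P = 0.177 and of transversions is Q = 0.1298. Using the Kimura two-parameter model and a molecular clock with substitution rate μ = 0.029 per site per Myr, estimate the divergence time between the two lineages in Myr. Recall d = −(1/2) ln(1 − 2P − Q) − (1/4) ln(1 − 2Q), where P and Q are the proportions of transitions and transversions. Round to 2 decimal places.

Under the Kimura two-parameter model, d = −½ ln(1 − 2P − Q) − ¼ ln(1 − 2Q).
1 − 2P − Q = 0.5162, giving −½ ln(0.5162) = 0.330630.
1 − 2Q = 0.7404, giving −¼ ln(0.7404) = 0.075141.
d = 0.330630 + 0.075141 = 0.405771.
Under a molecular clock d = 2μt, so t = d/(2μ) = 0.405771 / (2 × 0.029) = 7.00 Myr.

7.00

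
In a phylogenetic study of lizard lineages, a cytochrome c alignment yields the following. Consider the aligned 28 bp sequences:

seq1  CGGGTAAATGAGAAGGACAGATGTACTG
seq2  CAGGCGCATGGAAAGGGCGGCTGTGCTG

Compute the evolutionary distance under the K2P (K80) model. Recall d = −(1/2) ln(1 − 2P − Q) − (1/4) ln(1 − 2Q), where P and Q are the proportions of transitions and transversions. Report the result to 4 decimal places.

0.5533

Of 28 sites, 8 differences are transitions and 2 are transversions, so P = 8/28 ≈ 0.285714 and Q = 2/28 ≈ 0.071429.
Under the Kimura two-parameter model, d = −½ ln(1 − 2P − Q) − ¼ ln(1 − 2Q).
1 − 2P − Q = 0.357143, giving −½ ln(0.357143) = 0.514810.
1 − 2Q = 0.857142, giving −¼ ln(0.857142) = 0.038538.
d = 0.514810 + 0.038538 = 0.553348.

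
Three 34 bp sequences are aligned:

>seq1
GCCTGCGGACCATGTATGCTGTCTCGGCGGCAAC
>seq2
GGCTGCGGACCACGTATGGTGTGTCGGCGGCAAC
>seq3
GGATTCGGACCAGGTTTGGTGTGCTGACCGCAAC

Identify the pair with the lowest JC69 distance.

seq1–seq2: 4/34 differ, p = 0.118, d = 0.128.
seq1–seq3: 11/34 differ, p = 0.324, d = 0.423.
seq2–seq3: 8/34 differ, p = 0.235, d = 0.282.
The smallest distance is between seq1 and seq2.

seq1 and seq2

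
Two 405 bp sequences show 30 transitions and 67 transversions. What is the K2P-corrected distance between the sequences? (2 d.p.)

0.29

P = 30/405 ≈ 0.074074 and Q = 67/405 ≈ 0.165432.
Under the Kimura two-parameter model, d = −½ ln(1 − 2P − Q) − ¼ ln(1 − 2Q).
1 − 2P − Q = 0.68642, giving −½ ln(0.68642) = 0.188133.
1 − 2Q = 0.669136, giving −¼ ln(0.669136) = 0.100442.
d = 0.188133 + 0.100442 = 0.288575.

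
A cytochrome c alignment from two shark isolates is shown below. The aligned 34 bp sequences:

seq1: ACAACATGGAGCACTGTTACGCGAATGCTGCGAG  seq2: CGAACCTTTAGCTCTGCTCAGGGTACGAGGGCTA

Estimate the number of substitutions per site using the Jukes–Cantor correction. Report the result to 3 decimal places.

The sequences differ at 18 of 34 sites, so p = 18/34 ≈ 0.529412.
d = −(3/4) ln(1 − 4p/3) = −0.75 ln(1 − 0.705883) = −0.75 ln(0.294117)
  = −0.75 × (-1.223778) = 0.917834 substitutions/site.

0.918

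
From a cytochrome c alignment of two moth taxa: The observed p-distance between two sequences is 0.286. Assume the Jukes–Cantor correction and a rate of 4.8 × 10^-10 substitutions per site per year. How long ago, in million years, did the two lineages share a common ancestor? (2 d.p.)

375.15

d = −(3/4) ln(1 − 4p/3) = −0.75 ln(1 − 0.381333) = −0.75 ln(0.618667)
  = −0.75 × (-0.480188) = 0.360141 substitutions/site.
Under a molecular clock d = 2μt, so t = d/(2μ) = 0.360141 / (2 × 4.8 × 10^-10) = 375.15 million years.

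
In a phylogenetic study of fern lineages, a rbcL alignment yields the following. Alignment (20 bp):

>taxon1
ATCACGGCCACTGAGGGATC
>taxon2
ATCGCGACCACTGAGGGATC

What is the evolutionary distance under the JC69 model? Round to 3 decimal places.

0.107

The sequences differ at 2 of 20 sites (4, 7), so p = 2/20 = 0.1.
d = −(3/4) ln(1 − 4p/3) = −0.75 ln(1 − 0.133333) = −0.75 ln(0.866667)
  = −0.75 × (-0.143100) = 0.107325 substitutions/site.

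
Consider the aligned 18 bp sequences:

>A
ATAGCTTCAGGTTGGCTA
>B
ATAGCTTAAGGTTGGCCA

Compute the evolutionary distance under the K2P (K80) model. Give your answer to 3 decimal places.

0.121

Of 18 sites, 1 differences are transitions and 1 are transversions, so P = 1/18 ≈ 0.055556 and Q = 1/18 ≈ 0.055556.
Under the Kimura two-parameter model, d = −½ ln(1 − 2P − Q) − ¼ ln(1 − 2Q).
1 − 2P − Q = 0.833332, giving −½ ln(0.833332) = 0.091162.
1 − 2Q = 0.888888, giving −¼ ln(0.888888) = 0.029446.
d = 0.091162 + 0.029446 = 0.120608.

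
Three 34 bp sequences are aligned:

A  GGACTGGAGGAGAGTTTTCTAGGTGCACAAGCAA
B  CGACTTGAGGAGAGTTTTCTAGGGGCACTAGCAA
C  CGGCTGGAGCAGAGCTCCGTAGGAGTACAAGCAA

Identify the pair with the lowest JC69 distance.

A–B: 4/34 differ, p = 0.118, d = 0.128.
A–C: 9/34 differ, p = 0.265, d = 0.326.
B–C: 10/34 differ, p = 0.294, d = 0.373.
The smallest distance is between A and B.

A and B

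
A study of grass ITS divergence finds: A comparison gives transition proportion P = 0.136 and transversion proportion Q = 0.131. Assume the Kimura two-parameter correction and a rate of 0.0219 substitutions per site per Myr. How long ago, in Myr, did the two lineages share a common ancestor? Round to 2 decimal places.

7.62

Under the Kimura two-parameter model, d = −½ ln(1 − 2P − Q) − ¼ ln(1 − 2Q).
1 − 2P − Q = 0.597, giving −½ ln(0.597) = 0.257919.
1 − 2Q = 0.738, giving −¼ ln(0.738) = 0.075953.
d = 0.257919 + 0.075953 = 0.333872.
Under a molecular clock d = 2μt, so t = d/(2μ) = 0.333872 / (2 × 0.0219) = 7.62 Myr.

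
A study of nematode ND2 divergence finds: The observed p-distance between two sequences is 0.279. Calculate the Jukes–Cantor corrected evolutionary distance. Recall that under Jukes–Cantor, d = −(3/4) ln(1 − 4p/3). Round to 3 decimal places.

0.349

d = −(3/4) ln(1 − 4p/3) = −0.75 ln(1 − 0.372) = −0.75 ln(0.628)
  = −0.75 × (-0.465215) = 0.348911 substitutions/site.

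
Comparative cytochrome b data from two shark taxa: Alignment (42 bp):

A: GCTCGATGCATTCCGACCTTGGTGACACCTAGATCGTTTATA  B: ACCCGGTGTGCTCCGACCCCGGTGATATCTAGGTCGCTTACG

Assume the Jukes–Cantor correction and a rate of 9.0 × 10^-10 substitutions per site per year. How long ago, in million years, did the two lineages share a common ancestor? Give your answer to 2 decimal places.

The sequences differ at 14 of 42 sites, so p = 14/42 ≈ 0.333333.
d = −(3/4) ln(1 − 4p/3) = −0.75 ln(1 − 0.444444) = −0.75 ln(0.555556)
  = −0.75 × (-0.587786) = 0.440840 substitutions/site.
Under a molecular clock d = 2μt, so t = d/(2μ) = 0.440840 / (2 × 9.0 × 10^-10) = 244.91 million years.

244.91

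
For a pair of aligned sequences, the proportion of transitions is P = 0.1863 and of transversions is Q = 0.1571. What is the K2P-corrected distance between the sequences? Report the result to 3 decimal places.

Under the Kimura two-parameter model, d = −½ ln(1 − 2P − Q) − ¼ ln(1 − 2Q).
1 − 2P − Q = 0.4703, giving −½ ln(0.4703) = 0.377192.
1 − 2Q = 0.6858, giving −¼ ln(0.6858) = 0.094292.
d = 0.377192 + 0.094292 = 0.471484.

0.471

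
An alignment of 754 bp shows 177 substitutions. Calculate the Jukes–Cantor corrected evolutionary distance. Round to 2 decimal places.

p = 177/754 ≈ 0.234748.
d = −(3/4) ln(1 − 4p/3) = −0.75 ln(1 − 0.312997) = −0.75 ln(0.687003)
  = −0.75 × (-0.375417) = 0.281563 substitutions/site.

0.28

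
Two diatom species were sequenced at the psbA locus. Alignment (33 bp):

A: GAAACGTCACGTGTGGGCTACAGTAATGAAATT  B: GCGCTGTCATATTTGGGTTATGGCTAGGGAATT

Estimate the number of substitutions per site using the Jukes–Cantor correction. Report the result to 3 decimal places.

0.625

The sequences differ at 14 of 33 sites, so p = 14/33 ≈ 0.424242.
d = −(3/4) ln(1 − 4p/3) = −0.75 ln(1 − 0.565656) = −0.75 ln(0.434344)
  = −0.75 × (-0.833918) = 0.625439 substitutions/site.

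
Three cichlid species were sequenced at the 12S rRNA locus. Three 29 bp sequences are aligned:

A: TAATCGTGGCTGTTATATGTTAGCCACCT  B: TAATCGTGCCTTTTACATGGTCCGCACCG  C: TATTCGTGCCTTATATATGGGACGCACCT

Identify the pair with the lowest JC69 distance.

B and C

A–B: 8/29 differ, p = 0.276, d = 0.344.
A–C: 8/29 differ, p = 0.276, d = 0.344.
B–C: 6/29 differ, p = 0.207, d = 0.242.
The smallest distance is between B and C.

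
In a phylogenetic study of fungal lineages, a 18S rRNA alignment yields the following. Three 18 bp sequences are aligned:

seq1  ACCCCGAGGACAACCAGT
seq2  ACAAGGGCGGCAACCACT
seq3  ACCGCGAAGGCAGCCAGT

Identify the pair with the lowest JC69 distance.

seq1 and seq3

seq1–seq2: 7/18 differ, p = 0.389, d = 0.548.
seq1–seq3: 4/18 differ, p = 0.222, d = 0.264.
seq2–seq3: 7/18 differ, p = 0.389, d = 0.548.
The smallest distance is between seq1 and seq3.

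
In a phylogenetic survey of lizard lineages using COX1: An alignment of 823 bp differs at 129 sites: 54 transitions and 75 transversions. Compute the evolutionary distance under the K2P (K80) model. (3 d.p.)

0.176

P = 54/823 ≈ 0.065614 and Q = 75/823 ≈ 0.09113.
Under the Kimura two-parameter model, d = −½ ln(1 − 2P − Q) − ¼ ln(1 − 2Q).
1 − 2P − Q = 0.777642, giving −½ ln(0.777642) = 0.125745.
1 − 2Q = 0.81774, giving −¼ ln(0.81774) = 0.050303.
d = 0.125745 + 0.050303 = 0.176048.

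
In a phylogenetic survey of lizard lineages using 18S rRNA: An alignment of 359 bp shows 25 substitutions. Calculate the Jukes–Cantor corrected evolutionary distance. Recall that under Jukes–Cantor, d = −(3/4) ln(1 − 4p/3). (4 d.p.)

p = 25/359 ≈ 0.069638.
d = −(3/4) ln(1 − 4p/3) = −0.75 ln(1 − 0.092851) = −0.75 ln(0.907149)
  = −0.75 × (-0.097449) = 0.073087 substitutions/site.

0.0731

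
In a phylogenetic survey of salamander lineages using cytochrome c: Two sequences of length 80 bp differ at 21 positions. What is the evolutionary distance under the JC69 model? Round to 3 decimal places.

0.323

p = 21/80 = 0.2625.
d = −(3/4) ln(1 − 4p/3) = −0.75 ln(1 − 0.35) = −0.75 ln(0.65)
  = −0.75 × (-0.430783) = 0.323087 substitutions/site.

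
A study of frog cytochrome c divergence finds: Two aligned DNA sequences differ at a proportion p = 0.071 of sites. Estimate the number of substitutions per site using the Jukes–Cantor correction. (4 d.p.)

0.0746

d = −(3/4) ln(1 − 4p/3) = −0.75 ln(1 − 0.094667) = −0.75 ln(0.905333)
  = −0.75 × (-0.099452) = 0.074589 substitutions/site.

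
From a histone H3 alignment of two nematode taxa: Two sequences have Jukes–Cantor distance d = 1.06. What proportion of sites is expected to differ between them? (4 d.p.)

p = (3/4)(1 − e^(−4d/3)) = 0.75 × (1 − e^(-1.413333)) = 0.75 × (1 − 0.243331) = 0.567502.

0.5675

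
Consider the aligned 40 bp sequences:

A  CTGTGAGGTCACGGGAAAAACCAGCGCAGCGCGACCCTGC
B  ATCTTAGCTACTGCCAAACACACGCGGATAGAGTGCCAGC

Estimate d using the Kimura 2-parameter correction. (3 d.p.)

Of 40 sites, 1 differences are transitions and 18 are transversions, so P = 1/40 = 0.025 and Q = 18/40 = 0.45.
Under the Kimura two-parameter model, d = −½ ln(1 − 2P − Q) − ¼ ln(1 − 2Q).
1 − 2P − Q = 0.5, giving −½ ln(0.5) = 0.346574.
1 − 2Q = 0.1, giving −¼ ln(0.1) = 0.575646.
d = 0.346574 + 0.575646 = 0.922220.

0.922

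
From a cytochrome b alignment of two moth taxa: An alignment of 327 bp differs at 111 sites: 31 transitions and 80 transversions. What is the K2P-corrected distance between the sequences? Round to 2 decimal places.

P = 31/327 ≈ 0.094801 and Q = 80/327 ≈ 0.244648.
Under the Kimura two-parameter model, d = −½ ln(1 − 2P − Q) − ¼ ln(1 − 2Q).
1 − 2P − Q = 0.56575, giving −½ ln(0.56575) = 0.284801.
1 − 2Q = 0.510704, giving −¼ ln(0.510704) = 0.167991.
d = 0.284801 + 0.167991 = 0.452792.

0.45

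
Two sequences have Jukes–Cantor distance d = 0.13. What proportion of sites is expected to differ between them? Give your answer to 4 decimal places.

p = (3/4)(1 − e^(−4d/3)) = 0.75 × (1 − e^(-0.173333)) = 0.75 × (1 − 0.840858) = 0.119357.

0.1194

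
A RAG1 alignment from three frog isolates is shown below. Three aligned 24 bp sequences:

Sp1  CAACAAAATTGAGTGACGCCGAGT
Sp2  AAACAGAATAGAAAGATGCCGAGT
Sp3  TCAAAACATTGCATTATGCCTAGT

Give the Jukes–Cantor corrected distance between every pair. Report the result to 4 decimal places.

d(Sp1,Sp2) = 0.3041, d(Sp1,Sp3) = 0.5199, d(Sp2,Sp3) = 0.6082

Sp1–Sp2: 6/24 sites differ → p = 0.25, d = −0.75 ln(1 − 0.333333) = 0.304098 ≈ 0.3041.
Sp1–Sp3: 9/24 sites differ → p = 0.375, d = −0.75 ln(1 − 0.5) = 0.519860 ≈ 0.5199.
Sp2–Sp3: 10/24 sites differ → p ≈ 0.416667, d = −0.75 ln(1 − 0.555556) = 0.608198 ≈ 0.6082.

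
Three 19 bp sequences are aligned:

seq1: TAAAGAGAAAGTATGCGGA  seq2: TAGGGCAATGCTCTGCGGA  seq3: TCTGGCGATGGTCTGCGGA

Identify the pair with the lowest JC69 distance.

seq1–seq2: 8/19 differ, p = 0.421, d = 0.618.
seq1–seq3: 7/19 differ, p = 0.368, d = 0.507.
seq2–seq3: 4/19 differ, p = 0.211, d = 0.247.
The smallest distance is between seq2 and seq3.

seq2 and seq3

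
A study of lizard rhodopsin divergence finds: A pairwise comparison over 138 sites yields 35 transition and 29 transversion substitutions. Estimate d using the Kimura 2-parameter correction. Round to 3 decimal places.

0.768

P = 35/138 ≈ 0.253623 and Q = 29/138 ≈ 0.210145.
Under the Kimura two-parameter model, d = −½ ln(1 − 2P − Q) − ¼ ln(1 − 2Q).
1 − 2P − Q = 0.282609, giving −½ ln(0.282609) = 0.631845.
1 − 2Q = 0.57971, giving −¼ ln(0.57971) = 0.136307.
d = 0.631845 + 0.136307 = 0.768152.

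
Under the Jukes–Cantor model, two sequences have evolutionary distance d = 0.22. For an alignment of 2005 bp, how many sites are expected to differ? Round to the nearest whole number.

Invert JC69: p = (3/4)(1 − e^(−4d/3)) = 0.75 × (1 − e^(-0.293333)) = 0.75 × (1 − 0.745774) = 0.190670.
Expected differing sites = pL ≈ 0.190670 × 2005 = 382.29335 ≈ 382.

382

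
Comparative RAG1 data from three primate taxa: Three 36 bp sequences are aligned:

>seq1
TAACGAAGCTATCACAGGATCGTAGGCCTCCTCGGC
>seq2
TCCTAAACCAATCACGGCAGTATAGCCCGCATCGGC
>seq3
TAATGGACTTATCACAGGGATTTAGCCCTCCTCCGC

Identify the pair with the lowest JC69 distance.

seq1–seq2: 14/36 differ, p = 0.389, d = 0.548.
seq1–seq3: 10/36 differ, p = 0.278, d = 0.347.
seq2–seq3: 14/36 differ, p = 0.389, d = 0.548.
The smallest distance is between seq1 and seq3.

seq1 and seq3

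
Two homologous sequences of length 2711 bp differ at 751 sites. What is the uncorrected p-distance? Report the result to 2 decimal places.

p = 751/2711 = 0.277019… ≈ 0.28 (to 2 d.p.).

0.28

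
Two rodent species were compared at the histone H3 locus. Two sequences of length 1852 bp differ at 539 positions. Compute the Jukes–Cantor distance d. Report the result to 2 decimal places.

p = 539/1852 ≈ 0.291037.
d = −(3/4) ln(1 − 4p/3) = −0.75 ln(1 − 0.388049) = −0.75 ln(0.611951)
  = −0.75 × (-0.491103) = 0.368327 substitutions/site.

0.37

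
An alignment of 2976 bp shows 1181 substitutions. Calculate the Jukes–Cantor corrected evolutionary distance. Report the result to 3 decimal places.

0.565

p = 1181/2976 ≈ 0.396841.
d = −(3/4) ln(1 − 4p/3) = −0.75 ln(1 − 0.529121) = −0.75 ln(0.470879)
  = −0.75 × (-0.753154) = 0.564866 substitutions/site.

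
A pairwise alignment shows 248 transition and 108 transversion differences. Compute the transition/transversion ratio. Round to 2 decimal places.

2.30

R = 248/108 = 2.296296… ≈ 2.30 (to 2 d.p.).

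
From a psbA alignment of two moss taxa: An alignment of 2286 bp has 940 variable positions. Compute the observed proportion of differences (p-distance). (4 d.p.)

0.4112

p = 940/2286 = 0.411198… ≈ 0.4112 (to 4 d.p.).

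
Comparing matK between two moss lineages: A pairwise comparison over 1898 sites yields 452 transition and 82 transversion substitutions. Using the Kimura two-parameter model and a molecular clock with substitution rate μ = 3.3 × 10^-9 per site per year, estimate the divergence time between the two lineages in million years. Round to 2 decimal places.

58.95

P = 452/1898 ≈ 0.238145 and Q = 82/1898 ≈ 0.043203.
Under the Kimura two-parameter model, d = −½ ln(1 − 2P − Q) − ¼ ln(1 − 2Q).
1 − 2P − Q = 0.480507, giving −½ ln(0.480507) = 0.366457.
1 − 2Q = 0.913594, giving −¼ ln(0.913594) = 0.022592.
d = 0.366457 + 0.022592 = 0.389049.
Under a molecular clock d = 2μt, so t = d/(2μ) = 0.389049 / (2 × 3.3 × 10^-9) = 58.95 million years.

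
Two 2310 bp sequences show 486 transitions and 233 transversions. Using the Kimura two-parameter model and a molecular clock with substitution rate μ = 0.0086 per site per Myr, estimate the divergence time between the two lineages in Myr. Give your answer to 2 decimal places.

P = 486/2310 ≈ 0.21039 and Q = 233/2310 ≈ 0.100866.
Under the Kimura two-parameter model, d = −½ ln(1 − 2P − Q) − ¼ ln(1 − 2Q).
1 − 2P − Q = 0.478354, giving −½ ln(0.478354) = 0.368702.
1 − 2Q = 0.798268, giving −¼ ln(0.798268) = 0.056328.
d = 0.368702 + 0.056328 = 0.425030.
Under a molecular clock d = 2μt, so t = d/(2μ) = 0.425030 / (2 × 0.0086) = 24.71 Myr.

24.71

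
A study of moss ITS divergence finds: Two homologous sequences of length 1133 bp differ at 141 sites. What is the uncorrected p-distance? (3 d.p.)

p = 141/1133 = 0.124448… ≈ 0.124 (to 3 d.p.).

0.124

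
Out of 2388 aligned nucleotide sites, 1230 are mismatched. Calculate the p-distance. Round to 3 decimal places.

p = 1230/2388 = 0.515075… ≈ 0.515 (to 3 d.p.).

0.515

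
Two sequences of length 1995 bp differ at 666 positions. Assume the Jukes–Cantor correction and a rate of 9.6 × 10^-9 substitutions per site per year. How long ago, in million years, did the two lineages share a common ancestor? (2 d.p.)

p = 666/1995 ≈ 0.333835.
d = −(3/4) ln(1 − 4p/3) = −0.75 ln(1 − 0.445113) = −0.75 ln(0.554887)
  = −0.75 × (-0.588991) = 0.441743 substitutions/site.
Under a molecular clock d = 2μt, so t = d/(2μ) = 0.441743 / (2 × 9.6 × 10^-9) = 23.01 million years.

23.01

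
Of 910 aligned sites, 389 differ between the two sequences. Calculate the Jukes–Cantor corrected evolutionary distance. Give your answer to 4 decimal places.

p = 389/910 ≈ 0.427473.
d = −(3/4) ln(1 − 4p/3) = −0.75 ln(1 − 0.569964) = −0.75 ln(0.430036)
  = −0.75 × (-0.843886) = 0.632915 substitutions/site.

0.6329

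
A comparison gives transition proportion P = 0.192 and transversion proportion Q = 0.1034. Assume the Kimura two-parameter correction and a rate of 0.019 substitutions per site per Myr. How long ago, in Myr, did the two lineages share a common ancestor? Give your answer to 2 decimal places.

10.32

Under the Kimura two-parameter model, d = −½ ln(1 − 2P − Q) − ¼ ln(1 − 2Q).
1 − 2P − Q = 0.5126, giving −½ ln(0.5126) = 0.334130.
1 − 2Q = 0.7932, giving −¼ ln(0.7932) = 0.057920.
d = 0.334130 + 0.057920 = 0.392050.
Under a molecular clock d = 2μt, so t = d/(2μ) = 0.392050 / (2 × 0.019) = 10.32 Myr.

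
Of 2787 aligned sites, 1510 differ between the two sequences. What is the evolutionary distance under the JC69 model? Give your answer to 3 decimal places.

p = 1510/2787 ≈ 0.541801.
d = −(3/4) ln(1 − 4p/3) = −0.75 ln(1 − 0.722401) = −0.75 ln(0.277599)
  = −0.75 × (-1.281578) = 0.961184 substitutions/site.

0.961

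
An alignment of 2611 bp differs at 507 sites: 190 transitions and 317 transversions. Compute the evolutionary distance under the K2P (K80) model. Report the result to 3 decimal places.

0.225

P = 190/2611 ≈ 0.072769 and Q = 317/2611 ≈ 0.121409.
Under the Kimura two-parameter model, d = −½ ln(1 − 2P − Q) − ¼ ln(1 − 2Q).
1 − 2P − Q = 0.733053, giving −½ ln(0.733053) = 0.155269.
1 − 2Q = 0.757182, giving −¼ ln(0.757182) = 0.069538.
d = 0.155269 + 0.069538 = 0.224807.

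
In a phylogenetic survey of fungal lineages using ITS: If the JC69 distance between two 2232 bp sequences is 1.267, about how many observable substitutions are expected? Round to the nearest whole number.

Invert JC69: p = (3/4)(1 − e^(−4d/3)) = 0.75 × (1 − e^(-1.689333)) = 0.75 × (1 − 0.184643) = 0.611518.
Expected differing sites = pL ≈ 0.611518 × 2232 = 1364.908176 ≈ 1365.

1365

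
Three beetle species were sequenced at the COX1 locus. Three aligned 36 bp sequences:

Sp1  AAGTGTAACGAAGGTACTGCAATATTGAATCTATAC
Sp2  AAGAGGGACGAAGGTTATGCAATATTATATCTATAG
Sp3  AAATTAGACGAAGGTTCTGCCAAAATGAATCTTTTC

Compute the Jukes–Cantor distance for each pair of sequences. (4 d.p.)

d(Sp1,Sp2) = 0.2635, d(Sp1,Sp3) = 0.3470, d(Sp2,Sp3) = 0.4926

Sp1–Sp2: 8/36 sites differ → p ≈ 0.222222, d = −0.75 ln(1 − 0.296296) = 0.263548 ≈ 0.2635.
Sp1–Sp3: 10/36 sites differ → p ≈ 0.277778, d = −0.75 ln(1 − 0.370371) = 0.346968 ≈ 0.3470.
Sp2–Sp3: 13/36 sites differ → p ≈ 0.361111, d = −0.75 ln(1 − 0.481481) = 0.492584 ≈ 0.4926.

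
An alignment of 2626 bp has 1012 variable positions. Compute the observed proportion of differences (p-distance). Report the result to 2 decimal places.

p = 1012/2626 = 0.385376… ≈ 0.39 (to 2 d.p.).

0.39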